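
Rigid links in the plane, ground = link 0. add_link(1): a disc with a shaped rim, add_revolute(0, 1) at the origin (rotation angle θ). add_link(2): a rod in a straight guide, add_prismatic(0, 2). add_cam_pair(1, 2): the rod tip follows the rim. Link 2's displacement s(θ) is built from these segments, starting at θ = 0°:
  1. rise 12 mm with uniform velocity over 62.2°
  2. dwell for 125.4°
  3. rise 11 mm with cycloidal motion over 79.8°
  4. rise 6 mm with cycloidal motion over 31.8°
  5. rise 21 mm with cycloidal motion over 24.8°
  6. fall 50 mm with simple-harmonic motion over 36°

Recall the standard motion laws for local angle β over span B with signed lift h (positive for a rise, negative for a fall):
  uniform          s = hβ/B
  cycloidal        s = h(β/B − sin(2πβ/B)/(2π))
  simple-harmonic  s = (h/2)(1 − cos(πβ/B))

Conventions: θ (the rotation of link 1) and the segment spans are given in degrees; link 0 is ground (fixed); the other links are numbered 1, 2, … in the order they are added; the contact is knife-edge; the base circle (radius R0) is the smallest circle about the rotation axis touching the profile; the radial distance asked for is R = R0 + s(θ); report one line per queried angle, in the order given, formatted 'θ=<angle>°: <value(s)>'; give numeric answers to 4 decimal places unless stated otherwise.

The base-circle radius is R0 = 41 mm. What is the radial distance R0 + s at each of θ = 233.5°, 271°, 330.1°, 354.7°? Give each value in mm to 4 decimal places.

segment 1 (0° to 62.2°, uniform, h = 12) is passed completely: s = 0.0000 + (12) = 12.0000
segment 2 (62.2° to 187.6°, dwell): s unchanged at 12.0000
θ = 233.5° falls in segment 3 (187.6° to 267.4°, cycloidal, h = 11): β = 233.5 − 187.6 = 45.9°, B = 79.8°; Δs = 11·(0.5752 − sin(2π·0.5752)/(2π)) = 7.1237; s = 12.0000 + 7.1237 = 19.1237
segment 3 (187.6° to 267.4°, cycloidal, h = 11) is passed completely: s = 12.0000 + (11) = 23.0000
θ = 271° falls in segment 4 (267.4° to 299.2°, cycloidal, h = 6): β = 271 − 267.4 = 3.6°, B = 31.8°; Δs = 6·(0.1132 − sin(2π·0.1132)/(2π)) = 0.0558; s = 23.0000 + 0.0558 = 23.0558
segment 4 (267.4° to 299.2°, cycloidal, h = 6) is passed completely: s = 23.0000 + (6) = 29.0000
segment 5 (299.2° to 324°, cycloidal, h = 21) is passed completely: s = 29.0000 + (21) = 50.0000
θ = 330.1° falls in segment 6 (324° to 360°, simple-harmonic, h = -50): β = 330.1 − 324 = 6.1°, B = 36°; Δs = -50/2·(1 − cos(π·0.1694)) = -3.4593; s = 50.0000 − 3.4593 = 46.5407
θ = 354.7° falls in segment 6 (324° to 360°, simple-harmonic, h = -50): β = 354.7 − 324 = 30.7°, B = 36°; Δs = -50/2·(1 − cos(π·0.8528)) = -47.3734; s = 50.0000 − 47.3734 = 2.6266
θ=233.5°: R = R0 + s = 41 + 19.1237 = 60.1237
θ=271°: R = R0 + s = 41 + 23.0558 = 64.0558
θ=330.1°: R = R0 + s = 41 + 46.5407 = 87.5407
θ=354.7°: R = R0 + s = 41 + 2.6266 = 43.6266

θ=233.5°: 60.1237
θ=271°: 64.0558
θ=330.1°: 87.5407
θ=354.7°: 43.6266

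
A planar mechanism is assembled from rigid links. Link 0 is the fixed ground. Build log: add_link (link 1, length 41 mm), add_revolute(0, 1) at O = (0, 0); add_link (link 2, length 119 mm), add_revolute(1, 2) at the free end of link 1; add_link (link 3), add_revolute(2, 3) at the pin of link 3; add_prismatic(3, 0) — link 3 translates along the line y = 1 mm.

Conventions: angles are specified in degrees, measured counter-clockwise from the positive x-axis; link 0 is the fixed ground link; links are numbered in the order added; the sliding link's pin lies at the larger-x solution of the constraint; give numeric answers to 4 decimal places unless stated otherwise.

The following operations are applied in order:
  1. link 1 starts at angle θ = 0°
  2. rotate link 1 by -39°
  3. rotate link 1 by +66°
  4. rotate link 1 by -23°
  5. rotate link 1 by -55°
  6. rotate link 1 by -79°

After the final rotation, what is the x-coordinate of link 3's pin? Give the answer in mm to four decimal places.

geometry: r = 41 mm, L = 119 mm, e = 1 mm; θ starts at 0°
rotate link 1 by -39°: θ ← 0° -39° = -39°
rotate link 1 by +66°: θ ← -39° +66° = 27°
rotate link 1 by -23°: θ ← 27° -23° = 4°
rotate link 1 by -55°: θ ← 4° -55° = -51°
rotate link 1 by -79°: θ ← -51° -79° = -130°
crank pin P = (r cos θ, r sin θ) = (-26.354292, -31.407822)
h = r sin θ − e = -31.407822 − 1 = -32.407822
x = r cos θ + √(L² − h²) = -26.354292 + 114.502109 = 88.147817

88.1478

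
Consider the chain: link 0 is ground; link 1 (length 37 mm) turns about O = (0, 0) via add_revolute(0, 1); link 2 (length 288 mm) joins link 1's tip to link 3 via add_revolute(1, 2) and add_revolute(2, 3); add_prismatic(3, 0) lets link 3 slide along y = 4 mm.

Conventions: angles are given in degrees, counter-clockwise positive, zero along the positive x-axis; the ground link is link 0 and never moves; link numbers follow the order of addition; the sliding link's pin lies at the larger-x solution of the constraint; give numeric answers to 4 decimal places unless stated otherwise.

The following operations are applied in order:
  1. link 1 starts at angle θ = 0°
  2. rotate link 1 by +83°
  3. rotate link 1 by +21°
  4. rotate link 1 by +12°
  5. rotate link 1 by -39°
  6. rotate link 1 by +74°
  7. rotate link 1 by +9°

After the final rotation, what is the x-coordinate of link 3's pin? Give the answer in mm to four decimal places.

geometry: r = 37 mm, L = 288 mm, e = 4 mm; θ starts at 0°
rotate link 1 by +83°: θ ← 0° +83° = 83°
rotate link 1 by +21°: θ ← 83° +21° = 104°
rotate link 1 by +12°: θ ← 104° +12° = 116°
rotate link 1 by -39°: θ ← 116° -39° = 77°
rotate link 1 by +74°: θ ← 77° +74° = 151°
rotate link 1 by +9°: θ ← 151° +9° = 160°
crank pin P = (r cos θ, r sin θ) = (-34.768627, 12.654745)
h = r sin θ − e = 12.654745 − 4 = 8.654745
x = r cos θ + √(L² − h²) = -34.768627 + 287.869928 = 253.101301

253.1013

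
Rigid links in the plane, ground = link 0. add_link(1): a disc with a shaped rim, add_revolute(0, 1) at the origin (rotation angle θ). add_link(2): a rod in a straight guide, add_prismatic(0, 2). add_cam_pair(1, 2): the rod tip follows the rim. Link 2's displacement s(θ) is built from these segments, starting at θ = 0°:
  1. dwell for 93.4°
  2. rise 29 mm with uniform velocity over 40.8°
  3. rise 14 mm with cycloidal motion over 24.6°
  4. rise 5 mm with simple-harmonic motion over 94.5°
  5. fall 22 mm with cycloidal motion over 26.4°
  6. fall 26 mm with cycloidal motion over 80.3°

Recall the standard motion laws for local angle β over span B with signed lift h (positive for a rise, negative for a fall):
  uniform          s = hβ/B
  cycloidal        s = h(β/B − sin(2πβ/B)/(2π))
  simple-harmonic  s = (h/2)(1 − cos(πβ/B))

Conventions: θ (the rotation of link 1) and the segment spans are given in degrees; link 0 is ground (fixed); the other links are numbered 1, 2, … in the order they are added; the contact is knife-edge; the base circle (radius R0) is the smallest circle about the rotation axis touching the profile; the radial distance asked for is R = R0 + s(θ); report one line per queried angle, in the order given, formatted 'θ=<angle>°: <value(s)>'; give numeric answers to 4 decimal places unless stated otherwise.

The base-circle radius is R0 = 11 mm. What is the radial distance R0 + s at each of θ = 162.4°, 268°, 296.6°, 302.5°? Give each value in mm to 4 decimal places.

segment 1 (0° to 93.4°, dwell): s unchanged at 0.0000
segment 2 (93.4° to 134.2°, uniform, h = 29) is passed completely: s = 0.0000 + (29) = 29.0000
segment 3 (134.2° to 158.8°, cycloidal, h = 14) is passed completely: s = 29.0000 + (14) = 43.0000
θ = 162.4° falls in segment 4 (158.8° to 253.3°, simple-harmonic, h = 5): β = 162.4 − 158.8 = 3.6°, B = 94.5°; Δs = 5/2·(1 − cos(π·0.0381)) = 0.0179; s = 43.0000 + 0.0179 = 43.0179
segment 4 (158.8° to 253.3°, simple-harmonic, h = 5) is passed completely: s = 43.0000 + (5) = 48.0000
θ = 268° falls in segment 5 (253.3° to 279.7°, cycloidal, h = -22): β = 268 − 253.3 = 14.7°, B = 26.4°; Δs = -22·(0.5568 − sin(2π·0.5568)/(2π)) = -13.4736; s = 48.0000 − 13.4736 = 34.5264
segment 5 (253.3° to 279.7°, cycloidal, h = -22) is passed completely: s = 48.0000 + (-22) = 26.0000
θ = 296.6° falls in segment 6 (279.7° to 360°, cycloidal, h = -26): β = 296.6 − 279.7 = 16.9°, B = 80.3°; Δs = -26·(0.2105 − sin(2π·0.2105)/(2π)) = -1.4610; s = 26.0000 − 1.4610 = 24.5390
θ = 302.5° falls in segment 6 (279.7° to 360°, cycloidal, h = -26): β = 302.5 − 279.7 = 22.8°, B = 80.3°; Δs = -26·(0.2839 − sin(2π·0.2839)/(2π)) = -3.3380; s = 26.0000 − 3.3380 = 22.6620
θ=162.4°: R = R0 + s = 11 + 43.0179 = 54.0179
θ=268°: R = R0 + s = 11 + 34.5264 = 45.5264
θ=296.6°: R = R0 + s = 11 + 24.5390 = 35.5390
θ=302.5°: R = R0 + s = 11 + 22.6620 = 33.6620

θ=162.4°: 54.0179
θ=268°: 45.5264
θ=296.6°: 35.5390
θ=302.5°: 33.6620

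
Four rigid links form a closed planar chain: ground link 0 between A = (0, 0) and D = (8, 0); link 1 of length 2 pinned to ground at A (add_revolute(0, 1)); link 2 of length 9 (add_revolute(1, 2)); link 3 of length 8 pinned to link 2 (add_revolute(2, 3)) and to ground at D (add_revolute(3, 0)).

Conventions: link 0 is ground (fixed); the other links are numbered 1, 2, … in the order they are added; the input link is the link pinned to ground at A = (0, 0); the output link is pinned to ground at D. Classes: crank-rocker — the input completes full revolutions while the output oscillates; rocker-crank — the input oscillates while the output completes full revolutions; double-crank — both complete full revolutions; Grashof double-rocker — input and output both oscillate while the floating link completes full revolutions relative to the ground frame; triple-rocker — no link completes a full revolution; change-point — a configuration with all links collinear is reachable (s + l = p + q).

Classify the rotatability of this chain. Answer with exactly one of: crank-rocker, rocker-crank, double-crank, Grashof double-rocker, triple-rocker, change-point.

lengths: ground=8, input=2, coupler=9, output=8
sorted: s=2 (shortest), l=9 (longest), p+q=16
s + l = 11 vs p + q = 16
s + l < p + q (Grashof) with shortest = input link → crank-rocker

crank-rocker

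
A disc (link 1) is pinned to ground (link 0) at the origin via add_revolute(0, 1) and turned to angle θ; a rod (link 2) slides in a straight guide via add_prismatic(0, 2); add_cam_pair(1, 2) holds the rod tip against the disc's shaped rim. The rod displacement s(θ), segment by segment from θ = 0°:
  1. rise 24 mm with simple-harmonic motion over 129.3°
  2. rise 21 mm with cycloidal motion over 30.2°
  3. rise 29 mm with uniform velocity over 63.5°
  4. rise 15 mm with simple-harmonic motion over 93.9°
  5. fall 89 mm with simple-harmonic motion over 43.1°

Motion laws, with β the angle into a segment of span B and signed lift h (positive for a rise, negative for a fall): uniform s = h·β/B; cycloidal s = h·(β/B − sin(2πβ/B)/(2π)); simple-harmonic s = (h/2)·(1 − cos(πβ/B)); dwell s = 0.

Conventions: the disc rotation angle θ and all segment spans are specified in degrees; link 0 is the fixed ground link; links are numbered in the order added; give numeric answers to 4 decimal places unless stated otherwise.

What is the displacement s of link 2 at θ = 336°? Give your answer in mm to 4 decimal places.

segment 1 (0° to 129.3°, simple-harmonic, h = 24) is passed completely: s = 0.0000 + (24) = 24.0000
segment 2 (129.3° to 159.5°, cycloidal, h = 21) is passed completely: s = 24.0000 + (21) = 45.0000
segment 3 (159.5° to 223°, uniform, h = 29) is passed completely: s = 45.0000 + (29) = 74.0000
segment 4 (223° to 316.9°, simple-harmonic, h = 15) is passed completely: s = 74.0000 + (15) = 89.0000
θ = 336° falls in segment 5 (316.9° to 360°, simple-harmonic, h = -89): β = 336 − 316.9 = 19.1°, B = 43.1°; Δs = -89/2·(1 − cos(π·0.4432)) = -36.5953; s = 89.0000 − 36.5953 = 52.4047

52.4047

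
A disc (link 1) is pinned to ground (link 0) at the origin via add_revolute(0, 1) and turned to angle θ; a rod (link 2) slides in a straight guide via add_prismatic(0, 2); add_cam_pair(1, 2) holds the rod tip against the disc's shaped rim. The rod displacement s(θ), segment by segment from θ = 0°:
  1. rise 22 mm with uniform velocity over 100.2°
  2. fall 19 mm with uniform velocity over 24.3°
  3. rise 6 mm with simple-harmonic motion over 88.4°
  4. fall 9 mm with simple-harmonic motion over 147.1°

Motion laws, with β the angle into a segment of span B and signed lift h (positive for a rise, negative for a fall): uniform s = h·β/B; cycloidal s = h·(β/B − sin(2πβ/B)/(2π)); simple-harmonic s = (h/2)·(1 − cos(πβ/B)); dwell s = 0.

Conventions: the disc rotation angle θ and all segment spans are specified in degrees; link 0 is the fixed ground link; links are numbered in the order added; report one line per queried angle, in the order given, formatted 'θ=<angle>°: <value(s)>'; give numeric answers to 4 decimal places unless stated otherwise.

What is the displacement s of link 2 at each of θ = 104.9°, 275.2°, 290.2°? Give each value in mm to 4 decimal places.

segment 1 (0° to 100.2°, uniform, h = 22) is passed completely: s = 0.0000 + (22) = 22.0000
θ = 104.9° falls in segment 2 (100.2° to 124.5°, uniform, h = -19): β = 104.9 − 100.2 = 4.7°, B = 24.3°; Δs = -19·4.7/24.3 = -3.6749; s = 22.0000 − 3.6749 = 18.3251
segment 2 (100.2° to 124.5°, uniform, h = -19) is passed completely: s = 22.0000 + (-19) = 3.0000
segment 3 (124.5° to 212.9°, simple-harmonic, h = 6) is passed completely: s = 3.0000 + (6) = 9.0000
θ = 275.2° falls in segment 4 (212.9° to 360°, simple-harmonic, h = -9): β = 275.2 − 212.9 = 62.3°, B = 147.1°; Δs = -9/2·(1 − cos(π·0.4235)) = -3.4292; s = 9.0000 − 3.4292 = 5.5708
θ = 290.2° falls in segment 4 (212.9° to 360°, simple-harmonic, h = -9): β = 290.2 − 212.9 = 77.3°, B = 147.1°; Δs = -9/2·(1 − cos(π·0.5255)) = -4.8600; s = 9.0000 − 4.8600 = 4.1400

θ=104.9°: 18.3251
θ=275.2°: 5.5708
θ=290.2°: 4.1400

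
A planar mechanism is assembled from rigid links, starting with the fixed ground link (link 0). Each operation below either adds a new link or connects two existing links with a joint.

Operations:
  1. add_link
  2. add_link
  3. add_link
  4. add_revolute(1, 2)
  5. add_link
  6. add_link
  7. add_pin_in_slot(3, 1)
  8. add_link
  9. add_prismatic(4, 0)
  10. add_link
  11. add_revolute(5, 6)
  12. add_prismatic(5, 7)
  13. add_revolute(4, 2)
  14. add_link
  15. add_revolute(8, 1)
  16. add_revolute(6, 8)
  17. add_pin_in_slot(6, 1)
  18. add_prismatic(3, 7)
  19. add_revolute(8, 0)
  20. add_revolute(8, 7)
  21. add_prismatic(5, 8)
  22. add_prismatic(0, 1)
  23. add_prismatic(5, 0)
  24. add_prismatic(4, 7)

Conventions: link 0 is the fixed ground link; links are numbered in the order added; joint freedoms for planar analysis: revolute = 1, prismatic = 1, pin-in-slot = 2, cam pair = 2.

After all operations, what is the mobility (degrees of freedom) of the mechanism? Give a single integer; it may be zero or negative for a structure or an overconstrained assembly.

L=1 J1=0 J2=0
add link → L=2 J1=0 J2=0
add link → L=3 J1=0 J2=0
add link → L=4 J1=0 J2=0
R@1,2 dof=1 J1 → L=4 J1=1 J2=0
add link → L=5 J1=1 J2=0
add link → L=6 J1=1 J2=0
PS@3,1 dof=2 J2 → L=6 J1=1 J2=1
add link → L=7 J1=1 J2=1
P@4,0 dof=1 J1 → L=7 J1=2 J2=1
add link → L=8 J1=2 J2=1
R@5,6 dof=1 J1 → L=8 J1=3 J2=1
P@5,7 dof=1 J1 → L=8 J1=4 J2=1
R@4,2 dof=1 J1 → L=8 J1=5 J2=1
add link → L=9 J1=5 J2=1
R@8,1 dof=1 J1 → L=9 J1=6 J2=1
R@6,8 dof=1 J1 → L=9 J1=7 J2=1
PS@6,1 dof=2 J2 → L=9 J1=7 J2=2
P@3,7 dof=1 J1 → L=9 J1=8 J2=2
R@8,0 dof=1 J1 → L=9 J1=9 J2=2
R@8,7 dof=1 J1 → L=9 J1=10 J2=2
P@5,8 dof=1 J1 → L=9 J1=11 J2=2
P@0,1 dof=1 J1 → L=9 J1=12 J2=2
P@5,0 dof=1 J1 → L=9 J1=13 J2=2
P@4,7 dof=1 J1 → L=9 J1=14 J2=2
M=3(L−1)−2J1−J2=3·8−2·14−2=-6

M = -6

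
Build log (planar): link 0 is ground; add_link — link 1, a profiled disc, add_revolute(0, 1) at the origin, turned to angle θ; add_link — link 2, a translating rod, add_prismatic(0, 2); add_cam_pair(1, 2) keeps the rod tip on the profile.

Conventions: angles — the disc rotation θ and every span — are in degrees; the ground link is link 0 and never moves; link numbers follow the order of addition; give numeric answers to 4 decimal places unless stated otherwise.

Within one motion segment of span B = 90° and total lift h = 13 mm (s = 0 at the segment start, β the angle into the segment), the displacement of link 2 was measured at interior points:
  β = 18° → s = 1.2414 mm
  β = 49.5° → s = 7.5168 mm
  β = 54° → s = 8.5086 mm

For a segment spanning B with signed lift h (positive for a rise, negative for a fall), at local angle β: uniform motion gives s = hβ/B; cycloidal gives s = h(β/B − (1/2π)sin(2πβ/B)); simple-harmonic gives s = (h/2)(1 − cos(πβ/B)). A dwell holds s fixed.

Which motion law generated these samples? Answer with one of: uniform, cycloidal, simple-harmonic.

candidates at β/B = r: uniform s = h·r (linear in β); cycloidal s = h·(r − sin(2πr)/(2π)); simple-harmonic s = (h/2)(1 − cos(πr))
β=18°: printed 1.2414 | uniform 2.6000, cycloidal 0.6323, simple-harmonic 1.2414
β=49.5°: printed 7.5168 | uniform 7.1500, cycloidal 7.7894, simple-harmonic 7.5168
β=54°: printed 8.5086 | uniform 7.8000, cycloidal 9.0161, simple-harmonic 8.5086
only one law matches every sample → simple-harmonic

simple-harmonic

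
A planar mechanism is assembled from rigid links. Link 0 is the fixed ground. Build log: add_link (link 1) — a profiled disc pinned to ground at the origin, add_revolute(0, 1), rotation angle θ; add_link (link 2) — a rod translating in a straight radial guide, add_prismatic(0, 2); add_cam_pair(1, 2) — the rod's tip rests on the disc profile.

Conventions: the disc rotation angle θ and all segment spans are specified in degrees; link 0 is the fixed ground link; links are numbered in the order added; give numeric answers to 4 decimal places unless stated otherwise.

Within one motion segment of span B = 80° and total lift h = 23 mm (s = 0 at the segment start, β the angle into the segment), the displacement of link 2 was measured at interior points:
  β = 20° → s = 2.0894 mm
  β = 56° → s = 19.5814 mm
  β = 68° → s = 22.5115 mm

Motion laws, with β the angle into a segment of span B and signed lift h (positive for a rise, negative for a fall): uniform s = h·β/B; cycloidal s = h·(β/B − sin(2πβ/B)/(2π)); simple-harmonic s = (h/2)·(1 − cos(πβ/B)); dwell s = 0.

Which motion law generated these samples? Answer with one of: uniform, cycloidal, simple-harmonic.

candidates at β/B = r: uniform s = h·r (linear in β); cycloidal s = h·(r − sin(2πr)/(2π)); simple-harmonic s = (h/2)(1 − cos(πr))
β=20°: printed 2.0894 | uniform 5.7500, cycloidal 2.0894, simple-harmonic 3.3683
β=56°: printed 19.5814 | uniform 16.1000, cycloidal 19.5814, simple-harmonic 18.2595
β=68°: printed 22.5115 | uniform 19.5500, cycloidal 22.5115, simple-harmonic 21.7466
only one law matches every sample → cycloidal

cycloidal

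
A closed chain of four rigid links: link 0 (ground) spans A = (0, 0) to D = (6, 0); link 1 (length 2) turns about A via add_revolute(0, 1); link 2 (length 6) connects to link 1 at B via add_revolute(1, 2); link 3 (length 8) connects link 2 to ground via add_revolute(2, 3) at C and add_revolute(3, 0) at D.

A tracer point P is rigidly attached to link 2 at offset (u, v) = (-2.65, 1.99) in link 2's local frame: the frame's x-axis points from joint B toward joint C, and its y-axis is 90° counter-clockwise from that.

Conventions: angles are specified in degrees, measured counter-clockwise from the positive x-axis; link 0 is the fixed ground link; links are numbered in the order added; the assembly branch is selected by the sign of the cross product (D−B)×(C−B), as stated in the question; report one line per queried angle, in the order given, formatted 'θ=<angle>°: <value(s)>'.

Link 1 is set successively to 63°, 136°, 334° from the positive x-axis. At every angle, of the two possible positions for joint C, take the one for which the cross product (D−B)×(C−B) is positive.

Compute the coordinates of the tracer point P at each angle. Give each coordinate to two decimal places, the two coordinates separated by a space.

A=(0,0), D=(6.00,0)
θ=63°: B = A + 2.00·(cos63°, sin63°) = (0.9080, 1.7820)
θ=63°: |BD| = 5.3948
θ=63°: circle(B,6.00) ∩ circle(D,8.00): a=0.1023, h=5.9991
θ=63°:   candidates: C₊=(2.9862,7.4106) cross=32.364; C₋=(-0.9770,-3.9142) cross=-32.364
θ=63°:   branch + wants cross > 0 → take C=(2.9862,7.4106) (cross=32.364)
θ=63°: ex = (C−B)/|BC| = (0.3464,0.9381); ey = (-0.9381,0.3464)
θ=63°: P = B + -2.65·ex + 1.99·ey = (-1.8767,-0.0147)
θ=136°: B = A + 2.00·(cos136°, sin136°) = (-1.4387, 1.3893)
θ=136°: |BD| = 7.5673
θ=136°: circle(B,6.00) ∩ circle(D,8.00): a=1.9336, h=5.6799
θ=136°:   candidates: C₊=(1.5048,6.6177) cross=42.982; C₋=(-0.5808,-4.5490) cross=-42.982
θ=136°:   branch + wants cross > 0 → take C=(1.5048,6.6177) (cross=42.982)
θ=136°: ex = (C−B)/|BC| = (0.4906,0.8714); ey = (-0.8714,0.4906)
θ=136°: P = B + -2.65·ex + 1.99·ey = (-4.4728,0.0564)
θ=334°: B = A + 2.00·(cos334°, sin334°) = (1.7976, -0.8767)
θ=334°: |BD| = 4.2929
θ=334°: circle(B,6.00) ∩ circle(D,8.00): a=-1.1148, h=5.8955
θ=334°:   candidates: C₊=(-0.4977,4.6669) cross=25.309; C₋=(1.9104,-6.8757) cross=-25.309
θ=334°:   branch + wants cross > 0 → take C=(-0.4977,4.6669) (cross=25.309)
θ=334°: ex = (C−B)/|BC| = (-0.3826,0.9239); ey = (-0.9239,-0.3826)
θ=334°: P = B + -2.65·ex + 1.99·ey = (0.9727,-4.0864)

θ=63°: -1.88 -0.01
θ=136°: -4.47 0.06
θ=334°: 0.97 -4.09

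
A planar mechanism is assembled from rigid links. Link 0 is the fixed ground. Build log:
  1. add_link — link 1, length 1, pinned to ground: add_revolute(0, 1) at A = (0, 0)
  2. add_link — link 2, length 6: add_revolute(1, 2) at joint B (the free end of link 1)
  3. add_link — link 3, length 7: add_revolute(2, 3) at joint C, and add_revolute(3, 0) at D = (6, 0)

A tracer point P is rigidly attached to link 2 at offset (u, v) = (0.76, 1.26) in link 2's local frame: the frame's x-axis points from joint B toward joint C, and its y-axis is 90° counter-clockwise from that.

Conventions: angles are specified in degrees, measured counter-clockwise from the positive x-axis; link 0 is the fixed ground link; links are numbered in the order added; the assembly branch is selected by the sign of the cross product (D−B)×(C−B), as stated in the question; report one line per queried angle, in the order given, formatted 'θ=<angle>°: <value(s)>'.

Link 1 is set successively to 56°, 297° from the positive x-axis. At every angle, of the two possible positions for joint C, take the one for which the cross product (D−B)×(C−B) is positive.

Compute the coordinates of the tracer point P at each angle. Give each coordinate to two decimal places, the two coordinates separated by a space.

A=(0,0), D=(6.00,0)
θ=56°: B = A + 1.00·(cos56°, sin56°) = (0.5592, 0.8290)
θ=56°: |BD| = 5.5036
θ=56°: circle(B,6.00) ∩ circle(D,7.00): a=1.5708, h=5.7907
θ=56°:   candidates: C₊=(2.9843,6.3171) cross=31.870; C₋=(1.2397,-5.1322) cross=-31.870
θ=56°:   branch + wants cross > 0 → take C=(2.9843,6.3171) (cross=31.870)
θ=56°: ex = (C−B)/|BC| = (0.4042,0.9147); ey = (-0.9147,0.4042)
θ=56°: P = B + 0.76·ex + 1.26·ey = (-0.2861,2.0335)
θ=297°: B = A + 1.00·(cos297°, sin297°) = (0.4540, -0.8910)
θ=297°: |BD| = 5.6171
θ=297°: circle(B,6.00) ∩ circle(D,7.00): a=1.6514, h=5.7683
θ=297°:   candidates: C₊=(1.1695,5.0662) cross=32.401; C₋=(2.9995,-6.3243) cross=-32.401
θ=297°:   branch + wants cross > 0 → take C=(1.1695,5.0662) (cross=32.401)
θ=297°: ex = (C−B)/|BC| = (0.1192,0.9929); ey = (-0.9929,0.1192)
θ=297°: P = B + 0.76·ex + 1.26·ey = (-0.7064,0.0138)

θ=56°: -0.29 2.03
θ=297°: -0.71 0.01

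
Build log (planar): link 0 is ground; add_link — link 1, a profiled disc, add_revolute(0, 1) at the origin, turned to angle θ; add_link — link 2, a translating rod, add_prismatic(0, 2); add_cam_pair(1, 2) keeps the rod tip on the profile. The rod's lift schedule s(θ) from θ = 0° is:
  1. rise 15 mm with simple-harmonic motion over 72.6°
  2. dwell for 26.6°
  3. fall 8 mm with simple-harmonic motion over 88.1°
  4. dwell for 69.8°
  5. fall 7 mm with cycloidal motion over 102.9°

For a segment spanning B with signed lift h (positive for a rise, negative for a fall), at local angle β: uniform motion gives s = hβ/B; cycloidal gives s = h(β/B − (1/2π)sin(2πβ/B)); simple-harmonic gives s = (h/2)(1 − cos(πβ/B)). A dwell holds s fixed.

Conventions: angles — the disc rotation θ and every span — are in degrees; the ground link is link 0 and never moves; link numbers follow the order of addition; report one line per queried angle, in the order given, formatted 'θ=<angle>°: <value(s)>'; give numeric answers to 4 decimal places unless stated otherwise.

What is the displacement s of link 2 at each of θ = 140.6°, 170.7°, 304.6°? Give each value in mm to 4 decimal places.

seg 1 [0°–72.6°] simple-harmonic, h=15: full span → s += 15 → s = 15.0000
seg 2 [72.6°–99.2°] dwell: s stays 15.0000
seg 3 [99.2°–187.3°] simple-harmonic, h=-8: θ=140.6° here. β=41.4, B=88.1. -8/2·(1 − cos(π·0.4699)) = -3.6226 → s = 11.3774
seg 3 [99.2°–187.3°] simple-harmonic, h=-8: θ=170.7° here. β=71.5, B=88.1. -8/2·(1 − cos(π·0.8116)) = -7.3194 → s = 7.6806
seg 3 [99.2°–187.3°] simple-harmonic, h=-8: full span → s += -8 → s = 7.0000
seg 4 [187.3°–257.1°] dwell: s stays 7.0000
seg 5 [257.1°–360°] cycloidal, h=-7: θ=304.6° here. β=47.5, B=102.9. -7·(0.4616 − sin(2π·0.4616)/(2π)) = -2.9652 → s = 4.0348

θ=140.6°: 11.3774
θ=170.7°: 7.6806
θ=304.6°: 4.0348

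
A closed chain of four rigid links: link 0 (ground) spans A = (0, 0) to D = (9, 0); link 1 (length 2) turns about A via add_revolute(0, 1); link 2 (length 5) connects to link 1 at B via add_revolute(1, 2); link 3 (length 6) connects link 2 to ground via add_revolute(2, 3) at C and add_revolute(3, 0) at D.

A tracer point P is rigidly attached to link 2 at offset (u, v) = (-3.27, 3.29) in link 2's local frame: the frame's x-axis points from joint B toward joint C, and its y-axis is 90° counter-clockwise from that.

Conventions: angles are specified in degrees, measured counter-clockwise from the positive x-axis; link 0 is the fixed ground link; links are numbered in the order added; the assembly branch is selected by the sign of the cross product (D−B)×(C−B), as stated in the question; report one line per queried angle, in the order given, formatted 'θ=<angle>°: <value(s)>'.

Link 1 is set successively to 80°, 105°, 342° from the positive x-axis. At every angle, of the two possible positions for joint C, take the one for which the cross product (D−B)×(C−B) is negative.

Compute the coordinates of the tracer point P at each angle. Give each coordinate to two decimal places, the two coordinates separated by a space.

A=(0,0), D=(9.00,0)
θ=80°: B = A + 2.00·(cos80°, sin80°) = (0.3473, 1.9696)
θ=80°: |BD| = 8.8740
θ=80°: circle(B,5.00) ∩ circle(D,6.00): a=3.8172, h=3.2293
θ=80°:   candidates: C₊=(4.7861,4.2712) cross=28.657; C₋=(3.3526,-2.0264) cross=-28.657
θ=80°:   branch - wants cross < 0 → take C=(3.3526,-2.0264) (cross=-28.657)
θ=80°: ex = (C−B)/|BC| = (0.6011,-0.7992); ey = (0.7992,0.6011)
θ=80°: P = B + -3.27·ex + 3.29·ey = (1.0113,6.5605)
θ=105°: B = A + 2.00·(cos105°, sin105°) = (-0.5176, 1.9319)
θ=105°: |BD| = 9.7117
θ=105°: circle(B,5.00) ∩ circle(D,6.00): a=4.2895, h=2.5690
θ=105°:   candidates: C₊=(4.1972,3.5963) cross=24.950; C₋=(3.1751,-1.4391) cross=-24.950
θ=105°:   branch - wants cross < 0 → take C=(3.1751,-1.4391) (cross=-24.950)
θ=105°: ex = (C−B)/|BC| = (0.7386,-0.6742); ey = (0.6742,0.7386)
θ=105°: P = B + -3.27·ex + 3.29·ey = (-0.7146,6.5663)
θ=342°: B = A + 2.00·(cos342°, sin342°) = (1.9021, -0.6180)
θ=342°: |BD| = 7.1247
θ=342°: circle(B,5.00) ∩ circle(D,6.00): a=2.7904, h=4.1489
θ=342°:   candidates: C₊=(4.3221,3.7573) cross=29.560; C₋=(5.0419,-4.5093) cross=-29.560
θ=342°:   branch - wants cross < 0 → take C=(5.0419,-4.5093) (cross=-29.560)
θ=342°: ex = (C−B)/|BC| = (0.6280,-0.7782); ey = (0.7782,0.6280)
θ=342°: P = B + -3.27·ex + 3.29·ey = (2.4091,3.9928)

θ=80°: 1.01 6.56
θ=105°: -0.71 6.57
θ=342°: 2.41 3.99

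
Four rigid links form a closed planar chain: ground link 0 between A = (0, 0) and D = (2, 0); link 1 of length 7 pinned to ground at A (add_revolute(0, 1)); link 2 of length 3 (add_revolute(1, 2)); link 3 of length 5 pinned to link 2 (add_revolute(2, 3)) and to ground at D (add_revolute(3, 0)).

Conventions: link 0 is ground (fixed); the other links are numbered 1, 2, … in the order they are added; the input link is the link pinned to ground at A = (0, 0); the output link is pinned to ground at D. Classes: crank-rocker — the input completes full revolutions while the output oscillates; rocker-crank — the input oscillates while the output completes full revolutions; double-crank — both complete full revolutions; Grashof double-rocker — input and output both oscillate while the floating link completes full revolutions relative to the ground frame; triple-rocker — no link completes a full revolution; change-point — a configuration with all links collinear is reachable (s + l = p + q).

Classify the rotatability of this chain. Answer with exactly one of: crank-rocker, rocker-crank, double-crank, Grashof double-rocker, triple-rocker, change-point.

lengths: ground=2, input=7, coupler=3, output=5
sorted: s=2 (shortest), l=7 (longest), p+q=8
s + l = 9 vs p + q = 8
s + l > p + q → non-Grashof → no link fully rotates → triple-rocker

triple-rocker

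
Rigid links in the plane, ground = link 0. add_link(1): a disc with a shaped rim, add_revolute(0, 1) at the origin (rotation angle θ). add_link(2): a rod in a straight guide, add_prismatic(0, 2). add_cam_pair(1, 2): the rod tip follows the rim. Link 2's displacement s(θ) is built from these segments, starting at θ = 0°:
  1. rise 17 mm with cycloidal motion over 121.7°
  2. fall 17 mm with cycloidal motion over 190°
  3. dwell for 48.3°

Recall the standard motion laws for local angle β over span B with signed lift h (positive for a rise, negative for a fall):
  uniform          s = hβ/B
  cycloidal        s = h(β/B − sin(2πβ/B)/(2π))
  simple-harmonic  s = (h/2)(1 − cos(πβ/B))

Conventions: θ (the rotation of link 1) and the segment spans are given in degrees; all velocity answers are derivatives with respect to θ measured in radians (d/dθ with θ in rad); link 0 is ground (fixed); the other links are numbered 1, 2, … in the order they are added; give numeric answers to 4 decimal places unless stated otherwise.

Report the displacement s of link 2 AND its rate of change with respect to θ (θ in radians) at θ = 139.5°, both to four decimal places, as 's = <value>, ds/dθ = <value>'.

segment 1 (0° to 121.7°, cycloidal, h = 17) is passed completely: s = 0.0000 + (17) = 17.0000
θ = 139.5° falls in segment 2 (121.7° to 311.7°, cycloidal, h = -17): β = 139.5 − 121.7 = 17.8°, B = 190°; Δs = -17·(0.0937 − sin(2π·0.0937)/(2π)) = -0.0904; s = 17.0000 − 0.0904 = 16.9096
velocity in seg [121.7°–311.7°] (cycloidal), θ in radians: β = 17.8° = 0.3107 rad, B = 190° = 3.3161 rad; ds/dθ = (h/B)(1 − cos(2πβ/B)) = ((-17)/3.3161)(1 − cos(2π·0.0937)) = -0.862788 mm/rad

s = 16.9096, ds/dθ = -0.8628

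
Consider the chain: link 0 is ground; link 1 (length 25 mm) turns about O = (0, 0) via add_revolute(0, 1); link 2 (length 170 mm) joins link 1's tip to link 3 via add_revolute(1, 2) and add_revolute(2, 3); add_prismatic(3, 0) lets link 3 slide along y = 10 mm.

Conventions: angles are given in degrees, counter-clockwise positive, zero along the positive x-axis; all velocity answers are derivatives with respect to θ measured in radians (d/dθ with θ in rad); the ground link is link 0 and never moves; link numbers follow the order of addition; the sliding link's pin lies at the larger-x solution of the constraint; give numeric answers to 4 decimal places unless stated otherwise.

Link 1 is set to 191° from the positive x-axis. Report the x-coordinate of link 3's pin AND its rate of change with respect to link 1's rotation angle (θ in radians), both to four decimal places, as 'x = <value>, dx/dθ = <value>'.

geometry: r = 25 mm, L = 170 mm, e = 10 mm
crank pin P = (r cos θ, r sin θ) = (-24.540680, -4.770225)
h = r sin θ − e = -4.770225 − 10 = -14.770225
x = r cos θ + √(L² − h²) = -24.540680 + 169.357139 = 144.816459
dx/dθ = −r sin θ − h·r cos θ/√(L² − h²) (θ in radians; h = -14.770225) = 2.629947

x = 144.8165, dx/dθ = 2.6299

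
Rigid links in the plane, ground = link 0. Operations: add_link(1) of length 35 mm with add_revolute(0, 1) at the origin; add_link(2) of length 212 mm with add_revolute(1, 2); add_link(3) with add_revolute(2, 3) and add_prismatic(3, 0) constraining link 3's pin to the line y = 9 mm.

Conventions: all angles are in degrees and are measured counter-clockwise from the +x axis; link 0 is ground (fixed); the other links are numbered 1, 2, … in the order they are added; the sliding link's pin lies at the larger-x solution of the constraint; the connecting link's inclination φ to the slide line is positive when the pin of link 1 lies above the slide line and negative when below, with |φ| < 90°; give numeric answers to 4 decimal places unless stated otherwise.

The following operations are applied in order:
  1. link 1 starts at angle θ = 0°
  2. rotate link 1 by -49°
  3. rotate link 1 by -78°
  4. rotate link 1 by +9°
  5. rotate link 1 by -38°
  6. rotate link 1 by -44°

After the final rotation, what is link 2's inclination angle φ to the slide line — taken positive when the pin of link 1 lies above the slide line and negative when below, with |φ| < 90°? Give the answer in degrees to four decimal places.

geometry: r = 35 mm, L = 212 mm, e = 9 mm; θ starts at 0°
rotate link 1 by -49°: θ ← 0° -49° = -49°
rotate link 1 by -78°: θ ← -49° -78° = -127°
rotate link 1 by +9°: θ ← -127° +9° = -118°
rotate link 1 by -38°: θ ← -118° -38° = -156°
rotate link 1 by -44°: θ ← -156° -44° = -200°
h = r sin θ − e = 11.970705 − 9 = 2.970705
sin φ = h / L = 2.970705 / 212 = 0.01401276
φ = arcsin(0.01401276) = 0.802898°

0.8029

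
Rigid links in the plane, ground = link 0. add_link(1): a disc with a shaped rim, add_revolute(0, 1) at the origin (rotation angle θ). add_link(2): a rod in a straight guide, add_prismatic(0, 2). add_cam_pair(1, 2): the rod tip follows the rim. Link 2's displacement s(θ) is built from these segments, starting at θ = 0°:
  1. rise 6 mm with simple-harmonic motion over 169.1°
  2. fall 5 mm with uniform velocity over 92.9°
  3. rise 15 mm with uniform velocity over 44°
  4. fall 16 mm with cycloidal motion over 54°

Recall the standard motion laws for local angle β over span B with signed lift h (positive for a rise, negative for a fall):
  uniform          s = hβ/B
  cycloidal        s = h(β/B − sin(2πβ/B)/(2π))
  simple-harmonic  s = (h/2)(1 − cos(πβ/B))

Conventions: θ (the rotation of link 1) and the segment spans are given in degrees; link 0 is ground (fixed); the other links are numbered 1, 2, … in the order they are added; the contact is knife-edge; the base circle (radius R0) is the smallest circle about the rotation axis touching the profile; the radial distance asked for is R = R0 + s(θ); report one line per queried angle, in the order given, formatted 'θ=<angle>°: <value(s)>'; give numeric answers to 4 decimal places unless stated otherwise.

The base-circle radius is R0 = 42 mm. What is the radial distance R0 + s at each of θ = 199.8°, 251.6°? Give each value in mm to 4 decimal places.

segment 1 (0° to 169.1°, simple-harmonic, h = 6) is passed completely: s = 0.0000 + (6) = 6.0000
θ = 199.8° falls in segment 2 (169.1° to 262°, uniform, h = -5): β = 199.8 − 169.1 = 30.7°, B = 92.9°; Δs = -5·30.7/92.9 = -1.6523; s = 6.0000 − 1.6523 = 4.3477
θ = 251.6° falls in segment 2 (169.1° to 262°, uniform, h = -5): β = 251.6 − 169.1 = 82.5°, B = 92.9°; Δs = -5·82.5/92.9 = -4.4403; s = 6.0000 − 4.4403 = 1.5597
θ=199.8°: R = R0 + s = 42 + 4.3477 = 46.3477
θ=251.6°: R = R0 + s = 42 + 1.5597 = 43.5597

θ=199.8°: 46.3477
θ=251.6°: 43.5597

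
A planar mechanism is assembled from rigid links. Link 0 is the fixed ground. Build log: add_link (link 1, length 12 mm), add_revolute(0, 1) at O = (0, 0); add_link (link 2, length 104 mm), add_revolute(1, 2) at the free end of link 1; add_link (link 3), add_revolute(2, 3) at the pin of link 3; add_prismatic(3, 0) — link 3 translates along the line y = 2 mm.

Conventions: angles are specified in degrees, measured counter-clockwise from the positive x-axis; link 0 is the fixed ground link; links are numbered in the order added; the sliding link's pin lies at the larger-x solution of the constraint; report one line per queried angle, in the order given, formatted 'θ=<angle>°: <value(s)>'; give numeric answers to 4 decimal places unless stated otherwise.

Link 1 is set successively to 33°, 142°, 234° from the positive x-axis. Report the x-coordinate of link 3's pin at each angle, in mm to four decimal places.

geometry: r = 12 mm, L = 104 mm, e = 2 mm
θ=33°: crank pin P = (r cos θ, r sin θ) = (10.064047, 6.535668)
θ=33°: h = r sin θ − e = 6.535668 − 2 = 4.535668
θ=33°: x = r cos θ + √(L² − h²) = 10.064047 + 103.901048 = 113.965095
θ=142°: crank pin P = (r cos θ, r sin θ) = (-9.456129, 7.387938)
θ=142°: h = r sin θ − e = 7.387938 − 2 = 5.387938
θ=142°: x = r cos θ + √(L² − h²) = -9.456129 + 103.860340 = 94.404210
θ=234°: crank pin P = (r cos θ, r sin θ) = (-7.053423, -9.708204)
θ=234°: h = r sin θ − e = -9.708204 − 2 = -11.708204
θ=234°: x = r cos θ + √(L² − h²) = -7.053423 + 103.338850 = 96.285427

θ=33°: 113.9651
θ=142°: 94.4042
θ=234°: 96.2854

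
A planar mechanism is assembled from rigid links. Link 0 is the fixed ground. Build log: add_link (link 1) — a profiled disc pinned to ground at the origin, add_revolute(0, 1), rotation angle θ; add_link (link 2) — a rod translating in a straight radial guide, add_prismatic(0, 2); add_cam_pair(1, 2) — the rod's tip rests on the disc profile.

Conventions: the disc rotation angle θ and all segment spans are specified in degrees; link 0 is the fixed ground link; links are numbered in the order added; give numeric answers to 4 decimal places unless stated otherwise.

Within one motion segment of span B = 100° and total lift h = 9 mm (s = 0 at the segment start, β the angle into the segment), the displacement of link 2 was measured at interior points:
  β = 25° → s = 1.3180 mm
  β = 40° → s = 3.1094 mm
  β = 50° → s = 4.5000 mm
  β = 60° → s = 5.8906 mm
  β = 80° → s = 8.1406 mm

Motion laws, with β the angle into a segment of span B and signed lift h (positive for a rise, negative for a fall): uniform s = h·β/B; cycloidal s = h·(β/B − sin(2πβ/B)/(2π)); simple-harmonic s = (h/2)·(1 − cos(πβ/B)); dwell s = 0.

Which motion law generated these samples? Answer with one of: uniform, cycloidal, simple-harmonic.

candidates at β/B = r: uniform s = h·r (linear in β); cycloidal s = h·(r − sin(2πr)/(2π)); simple-harmonic s = (h/2)(1 − cos(πr))
β=25°: printed 1.3180 | uniform 2.2500, cycloidal 0.8176, simple-harmonic 1.3180
β=40°: printed 3.1094 | uniform 3.6000, cycloidal 2.7581, simple-harmonic 3.1094
β=50°: printed 4.5000 | uniform 4.5000, cycloidal 4.5000, simple-harmonic 4.5000
β=60°: printed 5.8906 | uniform 5.4000, cycloidal 6.2419, simple-harmonic 5.8906
β=80°: printed 8.1406 | uniform 7.2000, cycloidal 8.5623, simple-harmonic 8.1406
only one law matches every sample → simple-harmonic

simple-harmonic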